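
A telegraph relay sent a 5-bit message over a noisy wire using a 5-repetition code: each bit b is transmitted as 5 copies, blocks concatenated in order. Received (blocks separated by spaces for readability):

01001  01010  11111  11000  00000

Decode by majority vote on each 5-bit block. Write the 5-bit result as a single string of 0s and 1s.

00100

Block 1 (01001): 2 ones → 0
Block 2 (01010): 2 ones → 0
Block 3 (11111): 5 ones → 1
Block 4 (11000): 2 ones → 0
Block 5 (00000): 0 ones → 0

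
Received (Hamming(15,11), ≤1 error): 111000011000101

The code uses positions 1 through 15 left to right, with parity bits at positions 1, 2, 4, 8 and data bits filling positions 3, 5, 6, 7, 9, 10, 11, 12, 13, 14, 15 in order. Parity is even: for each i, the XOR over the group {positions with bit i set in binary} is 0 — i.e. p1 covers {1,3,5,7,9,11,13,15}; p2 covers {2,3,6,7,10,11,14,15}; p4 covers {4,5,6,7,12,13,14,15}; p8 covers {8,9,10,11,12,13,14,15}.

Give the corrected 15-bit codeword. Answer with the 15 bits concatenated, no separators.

110000011000101

s1 (pos 1,3,5,7,9,11,13,15): 1⊕1⊕0⊕0⊕1⊕0⊕1⊕1 = 1
s2 (pos 2,3,6,7,10,11,14,15): 1⊕1⊕0⊕0⊕0⊕0⊕0⊕1 = 1
s4 (pos 4,5,6,7,12,13,14,15): 0⊕0⊕0⊕0⊕0⊕1⊕0⊕1 = 0
s8 (pos 8,9,10,11,12,13,14,15): 1⊕1⊕0⊕0⊕0⊕1⊕0⊕1 = 0
Syndrome s8…s1 = 0011 → error at position 3.
Flip position 3: 111000011000101 → 110000011000101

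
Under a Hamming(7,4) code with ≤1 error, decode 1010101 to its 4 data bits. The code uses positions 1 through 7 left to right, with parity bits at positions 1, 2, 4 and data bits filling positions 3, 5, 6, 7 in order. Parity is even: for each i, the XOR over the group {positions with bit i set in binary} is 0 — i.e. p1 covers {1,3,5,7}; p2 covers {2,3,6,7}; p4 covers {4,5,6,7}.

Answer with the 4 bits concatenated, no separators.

1101

s1 (pos 1,3,5,7): 1⊕1⊕1⊕1 = 0
s2 (pos 2,3,6,7): 0⊕1⊕0⊕1 = 0
s4 (pos 4,5,6,7): 0⊕1⊕0⊕1 = 0
Syndrome s4…s1 = 000 → no error.
Read data bits from positions 3,5,6,7: 1101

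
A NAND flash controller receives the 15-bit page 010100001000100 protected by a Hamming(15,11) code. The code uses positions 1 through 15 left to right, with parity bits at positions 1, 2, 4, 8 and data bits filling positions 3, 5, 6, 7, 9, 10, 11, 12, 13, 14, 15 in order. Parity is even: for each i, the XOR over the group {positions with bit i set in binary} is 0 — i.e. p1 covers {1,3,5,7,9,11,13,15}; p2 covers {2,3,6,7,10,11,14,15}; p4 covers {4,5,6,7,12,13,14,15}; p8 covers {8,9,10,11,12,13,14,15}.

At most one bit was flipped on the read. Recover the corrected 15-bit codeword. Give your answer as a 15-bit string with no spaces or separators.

s1 (pos 1,3,5,7,9,11,13,15): 0⊕0⊕0⊕0⊕1⊕0⊕1⊕0 = 0
s2 (pos 2,3,6,7,10,11,14,15): 1⊕0⊕0⊕0⊕0⊕0⊕0⊕0 = 1
s4 (pos 4,5,6,7,12,13,14,15): 1⊕0⊕0⊕0⊕0⊕1⊕0⊕0 = 0
s8 (pos 8,9,10,11,12,13,14,15): 0⊕1⊕0⊕0⊕0⊕1⊕0⊕0 = 0
Syndrome s8…s1 = 0010 → error at position 2.
Flip position 2: 010100001000100 → 000100001000100

000100001000100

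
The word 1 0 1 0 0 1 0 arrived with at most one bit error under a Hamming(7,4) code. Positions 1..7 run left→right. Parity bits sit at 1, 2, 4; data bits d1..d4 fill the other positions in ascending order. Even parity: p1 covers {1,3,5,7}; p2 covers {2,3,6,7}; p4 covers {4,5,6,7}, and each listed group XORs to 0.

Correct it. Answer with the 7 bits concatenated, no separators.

s1 (pos 1,3,5,7): 1⊕1⊕0⊕0 = 0
s2 (pos 2,3,6,7): 0⊕1⊕1⊕0 = 0
s4 (pos 4,5,6,7): 0⊕0⊕1⊕0 = 1
Syndrome s4…s1 = 100 → error at position 4.
Flip position 4: 1010010 → 1011010

1011010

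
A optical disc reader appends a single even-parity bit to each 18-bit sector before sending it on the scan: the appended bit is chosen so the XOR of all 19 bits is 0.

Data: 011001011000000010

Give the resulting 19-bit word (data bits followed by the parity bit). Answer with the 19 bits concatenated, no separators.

0110010110000000100

XOR of the 18 data bits: 0⊕1⊕1⊕0⊕0⊕1⊕0⊕1⊕1⊕0⊕0⊕0⊕0⊕0⊕0⊕0⊕1⊕0 = 0
Parity bit = 0 (so all 19 bits XOR to 0).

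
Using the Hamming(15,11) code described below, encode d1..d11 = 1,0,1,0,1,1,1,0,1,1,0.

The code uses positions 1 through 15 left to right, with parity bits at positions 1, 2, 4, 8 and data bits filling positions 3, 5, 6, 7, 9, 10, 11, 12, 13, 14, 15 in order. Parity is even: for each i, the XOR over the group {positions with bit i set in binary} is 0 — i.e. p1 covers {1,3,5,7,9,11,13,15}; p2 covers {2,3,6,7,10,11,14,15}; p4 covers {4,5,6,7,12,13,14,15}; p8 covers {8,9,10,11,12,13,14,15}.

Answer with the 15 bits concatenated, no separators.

011101011110110

Place data at non-parity positions: p1 p2 1 p4 0 1 0 p8 1 1 1 0 1 1 0
p1 (pos 1,3,5,7,9,11,13,15): XOR of data positions = 1⊕0⊕0⊕1⊕1⊕1⊕0 = 0
p2 (pos 2,3,6,7,10,11,14,15): XOR of data positions = 1⊕1⊕0⊕1⊕1⊕1⊕0 = 1
p4 (pos 4,5,6,7,12,13,14,15): XOR of data positions = 0⊕1⊕0⊕0⊕1⊕1⊕0 = 1
p8 (pos 8,9,10,11,12,13,14,15): XOR of data positions = 1⊕1⊕1⊕0⊕1⊕1⊕0 = 1
Codeword: 011101011110110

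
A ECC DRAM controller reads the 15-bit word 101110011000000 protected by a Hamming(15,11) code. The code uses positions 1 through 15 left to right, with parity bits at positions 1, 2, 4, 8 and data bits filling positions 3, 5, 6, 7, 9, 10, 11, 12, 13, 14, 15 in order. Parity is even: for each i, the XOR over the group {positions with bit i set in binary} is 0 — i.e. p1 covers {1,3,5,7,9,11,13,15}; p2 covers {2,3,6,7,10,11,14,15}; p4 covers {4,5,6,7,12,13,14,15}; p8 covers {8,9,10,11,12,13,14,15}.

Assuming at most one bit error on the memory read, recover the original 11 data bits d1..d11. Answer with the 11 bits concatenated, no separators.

s1 (pos 1,3,5,7,9,11,13,15): 1⊕1⊕1⊕0⊕1⊕0⊕0⊕0 = 0
s2 (pos 2,3,6,7,10,11,14,15): 0⊕1⊕0⊕0⊕0⊕0⊕0⊕0 = 1
s4 (pos 4,5,6,7,12,13,14,15): 1⊕1⊕0⊕0⊕0⊕0⊕0⊕0 = 0
s8 (pos 8,9,10,11,12,13,14,15): 1⊕1⊕0⊕0⊕0⊕0⊕0⊕0 = 0
Syndrome s8…s1 = 0010 → error at position 2.
Flip position 2: 101110011000000 → 111110011000000
Read data bits from positions 3,5,6,7,9,10,11,12,13,14,15: 11001000000

11001000000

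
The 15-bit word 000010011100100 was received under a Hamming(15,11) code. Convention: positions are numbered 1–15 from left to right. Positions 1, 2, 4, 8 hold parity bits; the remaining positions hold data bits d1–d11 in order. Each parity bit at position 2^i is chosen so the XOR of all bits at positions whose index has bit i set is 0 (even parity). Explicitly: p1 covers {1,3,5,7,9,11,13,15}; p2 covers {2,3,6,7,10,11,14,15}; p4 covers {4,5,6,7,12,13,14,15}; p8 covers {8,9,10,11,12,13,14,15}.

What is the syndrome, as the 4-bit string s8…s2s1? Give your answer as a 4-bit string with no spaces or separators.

0011

s1 (pos 1,3,5,7,9,11,13,15): 0⊕0⊕1⊕0⊕1⊕0⊕1⊕0 = 1
s2 (pos 2,3,6,7,10,11,14,15): 0⊕0⊕0⊕0⊕1⊕0⊕0⊕0 = 1
s4 (pos 4,5,6,7,12,13,14,15): 0⊕1⊕0⊕0⊕0⊕1⊕0⊕0 = 0
s8 (pos 8,9,10,11,12,13,14,15): 1⊕1⊕1⊕0⊕0⊕1⊕0⊕0 = 0
Syndrome s8…s1 = 0011 → error at position 3.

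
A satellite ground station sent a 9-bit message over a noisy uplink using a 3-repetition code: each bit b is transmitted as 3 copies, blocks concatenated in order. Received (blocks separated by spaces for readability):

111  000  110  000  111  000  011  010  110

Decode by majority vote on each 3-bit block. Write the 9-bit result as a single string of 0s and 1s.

101010101

Block 1 (111): 3 ones → 1
Block 2 (000): 0 ones → 0
Block 3 (110): 2 ones → 1
Block 4 (000): 0 ones → 0
Block 5 (111): 3 ones → 1
Block 6 (000): 0 ones → 0
Block 7 (011): 2 ones → 1
Block 8 (010): 1 one → 0
Block 9 (110): 2 ones → 1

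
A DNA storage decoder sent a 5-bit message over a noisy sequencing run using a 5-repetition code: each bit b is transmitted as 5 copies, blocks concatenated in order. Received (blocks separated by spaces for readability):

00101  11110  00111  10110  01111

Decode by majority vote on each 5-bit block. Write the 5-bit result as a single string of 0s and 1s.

Block 1 (00101): 2 ones → 0
Block 2 (11110): 4 ones → 1
Block 3 (00111): 3 ones → 1
Block 4 (10110): 3 ones → 1
Block 5 (01111): 4 ones → 1

01111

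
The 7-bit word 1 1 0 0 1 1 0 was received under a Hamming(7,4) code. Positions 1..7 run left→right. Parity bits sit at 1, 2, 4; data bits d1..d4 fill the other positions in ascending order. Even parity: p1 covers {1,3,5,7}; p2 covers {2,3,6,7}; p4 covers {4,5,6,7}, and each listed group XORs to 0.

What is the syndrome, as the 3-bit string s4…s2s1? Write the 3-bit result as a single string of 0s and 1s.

s1 (pos 1,3,5,7): 1⊕0⊕1⊕0 = 0
s2 (pos 2,3,6,7): 1⊕0⊕1⊕0 = 0
s4 (pos 4,5,6,7): 0⊕1⊕1⊕0 = 0
Syndrome s4…s1 = 000 → no error.

000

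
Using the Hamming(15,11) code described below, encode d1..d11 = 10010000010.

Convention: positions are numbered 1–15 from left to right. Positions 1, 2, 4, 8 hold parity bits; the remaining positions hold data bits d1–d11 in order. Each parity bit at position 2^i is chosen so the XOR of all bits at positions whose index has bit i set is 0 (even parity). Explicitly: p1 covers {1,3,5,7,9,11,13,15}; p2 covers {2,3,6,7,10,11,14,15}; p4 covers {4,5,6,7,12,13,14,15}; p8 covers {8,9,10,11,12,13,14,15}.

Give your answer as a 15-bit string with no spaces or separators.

Place data at non-parity positions: p1 p2 1 p4 0 0 1 p8 0 0 0 0 0 1 0
p1 (pos 1,3,5,7,9,11,13,15): XOR of data positions = 1⊕0⊕1⊕0⊕0⊕0⊕0 = 0
p2 (pos 2,3,6,7,10,11,14,15): XOR of data positions = 1⊕0⊕1⊕0⊕0⊕1⊕0 = 1
p4 (pos 4,5,6,7,12,13,14,15): XOR of data positions = 0⊕0⊕1⊕0⊕0⊕1⊕0 = 0
p8 (pos 8,9,10,11,12,13,14,15): XOR of data positions = 0⊕0⊕0⊕0⊕0⊕1⊕0 = 1
Codeword: 011000110000010

011000110000010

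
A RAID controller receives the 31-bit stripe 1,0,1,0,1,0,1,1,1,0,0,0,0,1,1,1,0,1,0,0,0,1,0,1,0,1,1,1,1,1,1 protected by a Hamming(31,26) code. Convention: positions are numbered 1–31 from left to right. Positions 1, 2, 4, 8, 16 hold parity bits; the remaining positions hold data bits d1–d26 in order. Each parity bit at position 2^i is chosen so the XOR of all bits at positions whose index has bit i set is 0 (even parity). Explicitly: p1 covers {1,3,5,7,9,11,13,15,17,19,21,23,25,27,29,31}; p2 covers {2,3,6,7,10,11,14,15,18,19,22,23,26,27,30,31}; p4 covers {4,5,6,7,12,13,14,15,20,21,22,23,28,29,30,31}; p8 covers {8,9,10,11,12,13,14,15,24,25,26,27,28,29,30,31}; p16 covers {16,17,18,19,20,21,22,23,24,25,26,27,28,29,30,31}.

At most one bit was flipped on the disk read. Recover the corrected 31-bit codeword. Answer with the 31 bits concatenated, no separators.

1010101110001111010001010111111

s1 (pos 1,3,5,7,9,11,13,15,17,19,21,23,25,27,29,31): 1⊕1⊕1⊕1⊕1⊕0⊕0⊕1⊕0⊕0⊕0⊕0⊕0⊕1⊕1⊕1 = 1
s2 (pos 2,3,6,7,10,11,14,15,18,19,22,23,26,27,30,31): 0⊕1⊕0⊕1⊕0⊕0⊕1⊕1⊕1⊕0⊕1⊕0⊕1⊕1⊕1⊕1 = 0
s4 (pos 4,5,6,7,12,13,14,15,20,21,22,23,28,29,30,31): 0⊕1⊕0⊕1⊕0⊕0⊕1⊕1⊕0⊕0⊕1⊕0⊕1⊕1⊕1⊕1 = 1
s8 (pos 8,9,10,11,12,13,14,15,24,25,26,27,28,29,30,31): 1⊕1⊕0⊕0⊕0⊕0⊕1⊕1⊕1⊕0⊕1⊕1⊕1⊕1⊕1⊕1 = 1
s16 (pos 16,17,18,19,20,21,22,23,24,25,26,27,28,29,30,31): 1⊕0⊕1⊕0⊕0⊕0⊕1⊕0⊕1⊕0⊕1⊕1⊕1⊕1⊕1⊕1 = 0
Syndrome s16…s1 = 01101 → error at position 13.
Flip position 13: 1010101110000111010001010111111 → 1010101110001111010001010111111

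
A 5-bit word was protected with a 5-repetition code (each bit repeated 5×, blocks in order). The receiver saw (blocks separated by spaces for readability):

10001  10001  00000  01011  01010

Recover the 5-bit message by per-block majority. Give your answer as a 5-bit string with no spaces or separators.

Block 1 (10001): 2 ones → 0
Block 2 (10001): 2 ones → 0
Block 3 (00000): 0 ones → 0
Block 4 (01011): 3 ones → 1
Block 5 (01010): 2 ones → 0

00010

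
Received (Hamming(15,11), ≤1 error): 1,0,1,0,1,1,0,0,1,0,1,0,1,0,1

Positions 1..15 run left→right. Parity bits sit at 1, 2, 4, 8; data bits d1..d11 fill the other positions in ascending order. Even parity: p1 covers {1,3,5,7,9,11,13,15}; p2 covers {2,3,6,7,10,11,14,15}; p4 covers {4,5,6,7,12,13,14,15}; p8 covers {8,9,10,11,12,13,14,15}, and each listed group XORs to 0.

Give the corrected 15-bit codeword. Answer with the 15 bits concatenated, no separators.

001011001010101

s1 (pos 1,3,5,7,9,11,13,15): 1⊕1⊕1⊕0⊕1⊕1⊕1⊕1 = 1
s2 (pos 2,3,6,7,10,11,14,15): 0⊕1⊕1⊕0⊕0⊕1⊕0⊕1 = 0
s4 (pos 4,5,6,7,12,13,14,15): 0⊕1⊕1⊕0⊕0⊕1⊕0⊕1 = 0
s8 (pos 8,9,10,11,12,13,14,15): 0⊕1⊕0⊕1⊕0⊕1⊕0⊕1 = 0
Syndrome s8…s1 = 0001 → error at position 1.
Flip position 1: 101011001010101 → 001011001010101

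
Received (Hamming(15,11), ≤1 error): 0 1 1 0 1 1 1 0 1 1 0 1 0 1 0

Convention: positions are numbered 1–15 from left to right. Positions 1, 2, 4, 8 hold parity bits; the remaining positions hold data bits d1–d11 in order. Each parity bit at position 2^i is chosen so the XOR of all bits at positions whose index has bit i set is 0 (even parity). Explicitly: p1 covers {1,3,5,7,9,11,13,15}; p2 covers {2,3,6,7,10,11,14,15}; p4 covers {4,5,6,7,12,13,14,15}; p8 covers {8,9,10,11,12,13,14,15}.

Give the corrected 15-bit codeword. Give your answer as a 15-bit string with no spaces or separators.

s1 (pos 1,3,5,7,9,11,13,15): 0⊕1⊕1⊕1⊕1⊕0⊕0⊕0 = 0
s2 (pos 2,3,6,7,10,11,14,15): 1⊕1⊕1⊕1⊕1⊕0⊕1⊕0 = 0
s4 (pos 4,5,6,7,12,13,14,15): 0⊕1⊕1⊕1⊕1⊕0⊕1⊕0 = 1
s8 (pos 8,9,10,11,12,13,14,15): 0⊕1⊕1⊕0⊕1⊕0⊕1⊕0 = 0
Syndrome s8…s1 = 0100 → error at position 4.
Flip position 4: 011011101101010 → 011111101101010

011111101101010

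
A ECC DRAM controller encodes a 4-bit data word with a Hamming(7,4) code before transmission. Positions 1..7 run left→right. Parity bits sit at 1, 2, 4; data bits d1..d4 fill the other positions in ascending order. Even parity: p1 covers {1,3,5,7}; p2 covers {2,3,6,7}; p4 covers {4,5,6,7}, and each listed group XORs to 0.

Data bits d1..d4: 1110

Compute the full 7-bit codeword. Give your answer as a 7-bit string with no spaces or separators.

0010110

Place data at non-parity positions: p1 p2 1 p4 1 1 0
p1 (pos 1,3,5,7): XOR of data positions = 1⊕1⊕0 = 0
p2 (pos 2,3,6,7): XOR of data positions = 1⊕1⊕0 = 0
p4 (pos 4,5,6,7): XOR of data positions = 1⊕1⊕0 = 0
Codeword: 0010110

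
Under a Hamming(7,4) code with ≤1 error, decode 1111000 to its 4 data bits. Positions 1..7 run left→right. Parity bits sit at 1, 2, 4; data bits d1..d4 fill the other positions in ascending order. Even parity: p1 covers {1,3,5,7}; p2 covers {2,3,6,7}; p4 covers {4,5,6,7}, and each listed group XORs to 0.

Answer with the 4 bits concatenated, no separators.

s1 (pos 1,3,5,7): 1⊕1⊕0⊕0 = 0
s2 (pos 2,3,6,7): 1⊕1⊕0⊕0 = 0
s4 (pos 4,5,6,7): 1⊕0⊕0⊕0 = 1
Syndrome s4…s1 = 100 → error at position 4.
Flip position 4: 1111000 → 1110000
Read data bits from positions 3,5,6,7: 1000

1000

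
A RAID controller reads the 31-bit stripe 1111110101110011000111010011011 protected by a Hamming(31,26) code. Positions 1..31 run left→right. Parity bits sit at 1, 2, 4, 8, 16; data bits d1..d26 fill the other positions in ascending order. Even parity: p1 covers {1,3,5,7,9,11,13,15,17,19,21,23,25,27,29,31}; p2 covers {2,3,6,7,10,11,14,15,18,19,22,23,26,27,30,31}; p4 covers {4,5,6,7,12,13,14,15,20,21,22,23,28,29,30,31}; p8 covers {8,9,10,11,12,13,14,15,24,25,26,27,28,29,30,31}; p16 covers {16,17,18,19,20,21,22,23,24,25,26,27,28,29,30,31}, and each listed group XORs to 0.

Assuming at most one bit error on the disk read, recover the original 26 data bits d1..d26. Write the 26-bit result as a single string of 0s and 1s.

11100111001000011010011011

s1 (pos 1,3,5,7,9,11,13,15,17,19,21,23,25,27,29,31): 1⊕1⊕1⊕0⊕0⊕1⊕0⊕1⊕0⊕0⊕1⊕0⊕0⊕1⊕0⊕1 = 0
s2 (pos 2,3,6,7,10,11,14,15,18,19,22,23,26,27,30,31): 1⊕1⊕1⊕0⊕1⊕1⊕0⊕1⊕0⊕0⊕1⊕0⊕0⊕1⊕1⊕1 = 0
s4 (pos 4,5,6,7,12,13,14,15,20,21,22,23,28,29,30,31): 1⊕1⊕1⊕0⊕1⊕0⊕0⊕1⊕1⊕1⊕1⊕0⊕1⊕0⊕1⊕1 = 1
s8 (pos 8,9,10,11,12,13,14,15,24,25,26,27,28,29,30,31): 1⊕0⊕1⊕1⊕1⊕0⊕0⊕1⊕1⊕0⊕0⊕1⊕1⊕0⊕1⊕1 = 0
s16 (pos 16,17,18,19,20,21,22,23,24,25,26,27,28,29,30,31): 1⊕0⊕0⊕0⊕1⊕1⊕1⊕0⊕1⊕0⊕0⊕1⊕1⊕0⊕1⊕1 = 1
Syndrome s16…s1 = 10100 → error at position 20.
Flip position 20: 1111110101110011000111010011011 → 1111110101110011000011010011011
Read data bits from positions 3,5,6,7,9,10,11,12,13,14,15,17,18,19,20,21,22,23,24,25,26,27,28,29,30,31: 11100111001000011010011011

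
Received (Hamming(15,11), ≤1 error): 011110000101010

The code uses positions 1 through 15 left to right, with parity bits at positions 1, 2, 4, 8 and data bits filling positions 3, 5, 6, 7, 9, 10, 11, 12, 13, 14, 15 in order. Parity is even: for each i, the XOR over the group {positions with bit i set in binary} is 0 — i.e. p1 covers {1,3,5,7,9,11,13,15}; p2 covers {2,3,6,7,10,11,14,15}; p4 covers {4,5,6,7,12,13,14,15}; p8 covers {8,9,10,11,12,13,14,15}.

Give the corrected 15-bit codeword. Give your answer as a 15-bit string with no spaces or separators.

011110010101010

s1 (pos 1,3,5,7,9,11,13,15): 0⊕1⊕1⊕0⊕0⊕0⊕0⊕0 = 0
s2 (pos 2,3,6,7,10,11,14,15): 1⊕1⊕0⊕0⊕1⊕0⊕1⊕0 = 0
s4 (pos 4,5,6,7,12,13,14,15): 1⊕1⊕0⊕0⊕1⊕0⊕1⊕0 = 0
s8 (pos 8,9,10,11,12,13,14,15): 0⊕0⊕1⊕0⊕1⊕0⊕1⊕0 = 1
Syndrome s8…s1 = 1000 → error at position 8.
Flip position 8: 011110000101010 → 011110010101010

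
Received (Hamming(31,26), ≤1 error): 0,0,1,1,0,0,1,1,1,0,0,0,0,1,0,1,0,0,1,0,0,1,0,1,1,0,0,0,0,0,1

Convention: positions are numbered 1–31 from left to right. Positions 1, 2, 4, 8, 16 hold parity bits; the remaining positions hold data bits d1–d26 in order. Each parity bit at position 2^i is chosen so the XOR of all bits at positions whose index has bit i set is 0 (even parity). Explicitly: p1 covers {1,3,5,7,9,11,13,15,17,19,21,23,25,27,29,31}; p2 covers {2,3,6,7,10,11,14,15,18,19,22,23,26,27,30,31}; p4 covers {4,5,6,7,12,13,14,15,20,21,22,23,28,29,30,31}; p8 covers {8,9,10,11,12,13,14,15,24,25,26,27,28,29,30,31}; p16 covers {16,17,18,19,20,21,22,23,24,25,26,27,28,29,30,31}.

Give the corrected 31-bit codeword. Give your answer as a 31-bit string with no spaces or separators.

s1 (pos 1,3,5,7,9,11,13,15,17,19,21,23,25,27,29,31): 0⊕1⊕0⊕1⊕1⊕0⊕0⊕0⊕0⊕1⊕0⊕0⊕1⊕0⊕0⊕1 = 0
s2 (pos 2,3,6,7,10,11,14,15,18,19,22,23,26,27,30,31): 0⊕1⊕0⊕1⊕0⊕0⊕1⊕0⊕0⊕1⊕1⊕0⊕0⊕0⊕0⊕1 = 0
s4 (pos 4,5,6,7,12,13,14,15,20,21,22,23,28,29,30,31): 1⊕0⊕0⊕1⊕0⊕0⊕1⊕0⊕0⊕0⊕1⊕0⊕0⊕0⊕0⊕1 = 1
s8 (pos 8,9,10,11,12,13,14,15,24,25,26,27,28,29,30,31): 1⊕1⊕0⊕0⊕0⊕0⊕1⊕0⊕1⊕1⊕0⊕0⊕0⊕0⊕0⊕1 = 0
s16 (pos 16,17,18,19,20,21,22,23,24,25,26,27,28,29,30,31): 1⊕0⊕0⊕1⊕0⊕0⊕1⊕0⊕1⊕1⊕0⊕0⊕0⊕0⊕0⊕1 = 0
Syndrome s16…s1 = 00100 → error at position 4.
Flip position 4: 0011001110000101001001011000001 → 0010001110000101001001011000001

0010001110000101001001011000001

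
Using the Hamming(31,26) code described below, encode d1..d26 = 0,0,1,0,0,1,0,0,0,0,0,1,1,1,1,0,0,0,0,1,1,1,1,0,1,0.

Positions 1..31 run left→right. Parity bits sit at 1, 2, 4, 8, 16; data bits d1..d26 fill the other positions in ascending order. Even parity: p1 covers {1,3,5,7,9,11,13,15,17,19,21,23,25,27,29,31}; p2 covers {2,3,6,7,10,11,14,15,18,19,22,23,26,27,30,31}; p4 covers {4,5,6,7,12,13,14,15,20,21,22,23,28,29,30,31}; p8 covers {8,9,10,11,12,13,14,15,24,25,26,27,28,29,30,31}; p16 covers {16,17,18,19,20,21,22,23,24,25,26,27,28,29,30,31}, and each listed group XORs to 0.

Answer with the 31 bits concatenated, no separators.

Place data at non-parity positions: p1 p2 0 p4 0 1 0 p8 0 1 0 0 0 0 0 p16 1 1 1 1 0 0 0 0 1 1 1 1 0 1 0
p1 (pos 1,3,5,7,9,11,13,15,17,19,21,23,25,27,29,31): XOR of data positions = 0⊕0⊕0⊕0⊕0⊕0⊕0⊕1⊕1⊕0⊕0⊕1⊕1⊕0⊕0 = 0
p2 (pos 2,3,6,7,10,11,14,15,18,19,22,23,26,27,30,31): XOR of data positions = 0⊕1⊕0⊕1⊕0⊕0⊕0⊕1⊕1⊕0⊕0⊕1⊕1⊕1⊕0 = 1
p4 (pos 4,5,6,7,12,13,14,15,20,21,22,23,28,29,30,31): XOR of data positions = 0⊕1⊕0⊕0⊕0⊕0⊕0⊕1⊕0⊕0⊕0⊕1⊕0⊕1⊕0 = 0
p8 (pos 8,9,10,11,12,13,14,15,24,25,26,27,28,29,30,31): XOR of data positions = 0⊕1⊕0⊕0⊕0⊕0⊕0⊕0⊕1⊕1⊕1⊕1⊕0⊕1⊕0 = 0
p16 (pos 16,17,18,19,20,21,22,23,24,25,26,27,28,29,30,31): XOR of data positions = 1⊕1⊕1⊕1⊕0⊕0⊕0⊕0⊕1⊕1⊕1⊕1⊕0⊕1⊕0 = 1
Codeword: 0100010001000001111100001111010

0100010001000001111100001111010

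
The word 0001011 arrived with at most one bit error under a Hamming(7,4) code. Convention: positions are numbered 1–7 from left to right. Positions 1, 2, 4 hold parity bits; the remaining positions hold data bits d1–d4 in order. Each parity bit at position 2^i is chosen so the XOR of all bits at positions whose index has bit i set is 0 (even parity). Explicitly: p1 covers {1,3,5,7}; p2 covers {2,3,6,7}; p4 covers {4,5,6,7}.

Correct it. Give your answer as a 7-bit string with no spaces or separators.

s1 (pos 1,3,5,7): 0⊕0⊕0⊕1 = 1
s2 (pos 2,3,6,7): 0⊕0⊕1⊕1 = 0
s4 (pos 4,5,6,7): 1⊕0⊕1⊕1 = 1
Syndrome s4…s1 = 101 → error at position 5.
Flip position 5: 0001011 → 0001111

0001111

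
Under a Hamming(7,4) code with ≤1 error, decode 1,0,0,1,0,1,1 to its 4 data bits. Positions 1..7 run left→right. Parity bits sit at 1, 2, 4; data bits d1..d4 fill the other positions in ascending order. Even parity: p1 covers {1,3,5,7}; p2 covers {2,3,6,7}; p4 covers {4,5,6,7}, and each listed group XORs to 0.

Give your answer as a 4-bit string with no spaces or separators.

0011

s1 (pos 1,3,5,7): 1⊕0⊕0⊕1 = 0
s2 (pos 2,3,6,7): 0⊕0⊕1⊕1 = 0
s4 (pos 4,5,6,7): 1⊕0⊕1⊕1 = 1
Syndrome s4…s1 = 100 → error at position 4.
Flip position 4: 1001011 → 1000011
Read data bits from positions 3,5,6,7: 0011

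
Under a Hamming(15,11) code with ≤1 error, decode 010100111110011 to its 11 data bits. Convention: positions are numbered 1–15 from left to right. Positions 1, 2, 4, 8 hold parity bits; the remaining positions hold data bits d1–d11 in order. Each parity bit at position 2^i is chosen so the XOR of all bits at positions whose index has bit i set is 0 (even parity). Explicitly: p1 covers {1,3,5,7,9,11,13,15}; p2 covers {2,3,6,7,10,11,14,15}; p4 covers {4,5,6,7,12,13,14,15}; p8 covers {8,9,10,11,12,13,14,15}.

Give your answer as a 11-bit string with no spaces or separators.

00011110011

s1 (pos 1,3,5,7,9,11,13,15): 0⊕0⊕0⊕1⊕1⊕1⊕0⊕1 = 0
s2 (pos 2,3,6,7,10,11,14,15): 1⊕0⊕0⊕1⊕1⊕1⊕1⊕1 = 0
s4 (pos 4,5,6,7,12,13,14,15): 1⊕0⊕0⊕1⊕0⊕0⊕1⊕1 = 0
s8 (pos 8,9,10,11,12,13,14,15): 1⊕1⊕1⊕1⊕0⊕0⊕1⊕1 = 0
Syndrome s8…s1 = 0000 → no error.
Read data bits from positions 3,5,6,7,9,10,11,12,13,14,15: 00011110011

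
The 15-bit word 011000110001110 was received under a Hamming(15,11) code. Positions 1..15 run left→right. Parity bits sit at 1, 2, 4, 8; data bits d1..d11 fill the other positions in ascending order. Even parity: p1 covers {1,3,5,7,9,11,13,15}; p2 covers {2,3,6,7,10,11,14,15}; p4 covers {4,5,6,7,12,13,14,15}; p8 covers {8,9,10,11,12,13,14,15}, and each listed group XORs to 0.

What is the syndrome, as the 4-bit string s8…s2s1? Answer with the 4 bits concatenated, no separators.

s1 (pos 1,3,5,7,9,11,13,15): 0⊕1⊕0⊕1⊕0⊕0⊕1⊕0 = 1
s2 (pos 2,3,6,7,10,11,14,15): 1⊕1⊕0⊕1⊕0⊕0⊕1⊕0 = 0
s4 (pos 4,5,6,7,12,13,14,15): 0⊕0⊕0⊕1⊕1⊕1⊕1⊕0 = 0
s8 (pos 8,9,10,11,12,13,14,15): 1⊕0⊕0⊕0⊕1⊕1⊕1⊕0 = 0
Syndrome s8…s1 = 0001 → error at position 1.

0001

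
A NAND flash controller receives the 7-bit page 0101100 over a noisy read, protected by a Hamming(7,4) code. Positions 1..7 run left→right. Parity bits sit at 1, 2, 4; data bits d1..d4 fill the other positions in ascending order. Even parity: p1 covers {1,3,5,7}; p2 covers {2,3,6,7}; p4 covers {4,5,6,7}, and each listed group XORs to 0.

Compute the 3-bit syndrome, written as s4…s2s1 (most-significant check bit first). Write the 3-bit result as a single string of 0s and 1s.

011

s1 (pos 1,3,5,7): 0⊕0⊕1⊕0 = 1
s2 (pos 2,3,6,7): 1⊕0⊕0⊕0 = 1
s4 (pos 4,5,6,7): 1⊕1⊕0⊕0 = 0
Syndrome s4…s1 = 011 → error at position 3.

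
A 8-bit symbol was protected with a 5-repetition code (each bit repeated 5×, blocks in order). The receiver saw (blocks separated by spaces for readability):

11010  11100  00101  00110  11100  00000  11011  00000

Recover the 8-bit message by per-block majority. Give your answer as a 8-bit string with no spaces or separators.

11001010

Block 1 (11010): 3 ones → 1
Block 2 (11100): 3 ones → 1
Block 3 (00101): 2 ones → 0
Block 4 (00110): 2 ones → 0
Block 5 (11100): 3 ones → 1
Block 6 (00000): 0 ones → 0
Block 7 (11011): 4 ones → 1
Block 8 (00000): 0 ones → 0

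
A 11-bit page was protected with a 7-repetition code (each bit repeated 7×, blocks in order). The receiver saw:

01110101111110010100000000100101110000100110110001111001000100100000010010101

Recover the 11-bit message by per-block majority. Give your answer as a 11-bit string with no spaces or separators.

11001001000

Block 1 (0111010): 4 ones → 1
Block 2 (1111110): 6 ones → 1
Block 3 (0101000): 2 ones → 0
Block 4 (0000010): 1 one → 0
Block 5 (0101110): 4 ones → 1
Block 6 (0001001): 2 ones → 0
Block 7 (1011000): 3 ones → 0
Block 8 (1111001): 5 ones → 1
Block 9 (0001001): 2 ones → 0
Block 10 (0000001): 1 one → 0
Block 11 (0010101): 3 ones → 0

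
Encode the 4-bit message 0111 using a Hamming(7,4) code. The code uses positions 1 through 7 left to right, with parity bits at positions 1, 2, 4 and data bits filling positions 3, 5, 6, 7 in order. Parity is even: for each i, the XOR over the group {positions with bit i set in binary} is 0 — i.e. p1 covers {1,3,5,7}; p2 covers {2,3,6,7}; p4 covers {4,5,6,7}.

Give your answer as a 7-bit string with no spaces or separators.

Place data at non-parity positions: p1 p2 0 p4 1 1 1
p1 (pos 1,3,5,7): XOR of data positions = 0⊕1⊕1 = 0
p2 (pos 2,3,6,7): XOR of data positions = 0⊕1⊕1 = 0
p4 (pos 4,5,6,7): XOR of data positions = 1⊕1⊕1 = 1
Codeword: 0001111

0001111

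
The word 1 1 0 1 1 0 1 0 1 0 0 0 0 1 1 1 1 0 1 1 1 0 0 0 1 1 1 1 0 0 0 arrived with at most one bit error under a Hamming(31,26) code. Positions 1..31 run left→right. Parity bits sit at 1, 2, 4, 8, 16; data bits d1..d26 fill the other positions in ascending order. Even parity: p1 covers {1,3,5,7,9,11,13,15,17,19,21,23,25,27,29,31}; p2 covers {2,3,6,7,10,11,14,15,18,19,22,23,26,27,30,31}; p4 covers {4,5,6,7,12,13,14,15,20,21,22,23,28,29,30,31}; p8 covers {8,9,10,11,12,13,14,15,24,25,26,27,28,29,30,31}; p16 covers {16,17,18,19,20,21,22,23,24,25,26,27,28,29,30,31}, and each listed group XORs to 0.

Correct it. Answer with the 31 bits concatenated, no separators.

s1 (pos 1,3,5,7,9,11,13,15,17,19,21,23,25,27,29,31): 1⊕0⊕1⊕1⊕1⊕0⊕0⊕1⊕1⊕1⊕1⊕0⊕1⊕1⊕0⊕0 = 0
s2 (pos 2,3,6,7,10,11,14,15,18,19,22,23,26,27,30,31): 1⊕0⊕0⊕1⊕0⊕0⊕1⊕1⊕0⊕1⊕0⊕0⊕1⊕1⊕0⊕0 = 1
s4 (pos 4,5,6,7,12,13,14,15,20,21,22,23,28,29,30,31): 1⊕1⊕0⊕1⊕0⊕0⊕1⊕1⊕1⊕1⊕0⊕0⊕1⊕0⊕0⊕0 = 0
s8 (pos 8,9,10,11,12,13,14,15,24,25,26,27,28,29,30,31): 0⊕1⊕0⊕0⊕0⊕0⊕1⊕1⊕0⊕1⊕1⊕1⊕1⊕0⊕0⊕0 = 1
s16 (pos 16,17,18,19,20,21,22,23,24,25,26,27,28,29,30,31): 1⊕1⊕0⊕1⊕1⊕1⊕0⊕0⊕0⊕1⊕1⊕1⊕1⊕0⊕0⊕0 = 1
Syndrome s16…s1 = 11010 → error at position 26.
Flip position 26: 1101101010000111101110001111000 → 1101101010000111101110001011000

1101101010000111101110001011000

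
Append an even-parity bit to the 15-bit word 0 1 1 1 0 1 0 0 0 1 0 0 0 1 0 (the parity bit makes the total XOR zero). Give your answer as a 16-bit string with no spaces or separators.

0111010001000100

XOR of the 15 data bits: 0⊕1⊕1⊕1⊕0⊕1⊕0⊕0⊕0⊕1⊕0⊕0⊕0⊕1⊕0 = 0
Parity bit = 0 (so all 16 bits XOR to 0).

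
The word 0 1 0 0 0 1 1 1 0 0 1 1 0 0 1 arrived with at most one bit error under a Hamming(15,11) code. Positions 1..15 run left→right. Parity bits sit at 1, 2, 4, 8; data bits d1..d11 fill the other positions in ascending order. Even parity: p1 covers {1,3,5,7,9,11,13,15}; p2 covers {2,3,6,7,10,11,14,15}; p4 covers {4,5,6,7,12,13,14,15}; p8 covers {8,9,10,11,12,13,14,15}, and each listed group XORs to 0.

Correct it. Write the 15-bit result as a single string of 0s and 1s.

011001110011001

s1 (pos 1,3,5,7,9,11,13,15): 0⊕0⊕0⊕1⊕0⊕1⊕0⊕1 = 1
s2 (pos 2,3,6,7,10,11,14,15): 1⊕0⊕1⊕1⊕0⊕1⊕0⊕1 = 1
s4 (pos 4,5,6,7,12,13,14,15): 0⊕0⊕1⊕1⊕1⊕0⊕0⊕1 = 0
s8 (pos 8,9,10,11,12,13,14,15): 1⊕0⊕0⊕1⊕1⊕0⊕0⊕1 = 0
Syndrome s8…s1 = 0011 → error at position 3.
Flip position 3: 010001110011001 → 011001110011001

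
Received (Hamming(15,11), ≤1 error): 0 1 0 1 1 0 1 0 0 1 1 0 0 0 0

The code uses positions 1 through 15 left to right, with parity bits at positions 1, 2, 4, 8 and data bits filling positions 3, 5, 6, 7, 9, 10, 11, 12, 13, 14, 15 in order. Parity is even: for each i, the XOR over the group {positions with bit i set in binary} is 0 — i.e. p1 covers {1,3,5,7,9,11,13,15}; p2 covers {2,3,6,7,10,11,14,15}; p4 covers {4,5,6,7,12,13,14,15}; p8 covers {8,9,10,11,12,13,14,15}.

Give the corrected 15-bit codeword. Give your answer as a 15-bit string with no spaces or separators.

s1 (pos 1,3,5,7,9,11,13,15): 0⊕0⊕1⊕1⊕0⊕1⊕0⊕0 = 1
s2 (pos 2,3,6,7,10,11,14,15): 1⊕0⊕0⊕1⊕1⊕1⊕0⊕0 = 0
s4 (pos 4,5,6,7,12,13,14,15): 1⊕1⊕0⊕1⊕0⊕0⊕0⊕0 = 1
s8 (pos 8,9,10,11,12,13,14,15): 0⊕0⊕1⊕1⊕0⊕0⊕0⊕0 = 0
Syndrome s8…s1 = 0101 → error at position 5.
Flip position 5: 010110100110000 → 010100100110000

010100100110000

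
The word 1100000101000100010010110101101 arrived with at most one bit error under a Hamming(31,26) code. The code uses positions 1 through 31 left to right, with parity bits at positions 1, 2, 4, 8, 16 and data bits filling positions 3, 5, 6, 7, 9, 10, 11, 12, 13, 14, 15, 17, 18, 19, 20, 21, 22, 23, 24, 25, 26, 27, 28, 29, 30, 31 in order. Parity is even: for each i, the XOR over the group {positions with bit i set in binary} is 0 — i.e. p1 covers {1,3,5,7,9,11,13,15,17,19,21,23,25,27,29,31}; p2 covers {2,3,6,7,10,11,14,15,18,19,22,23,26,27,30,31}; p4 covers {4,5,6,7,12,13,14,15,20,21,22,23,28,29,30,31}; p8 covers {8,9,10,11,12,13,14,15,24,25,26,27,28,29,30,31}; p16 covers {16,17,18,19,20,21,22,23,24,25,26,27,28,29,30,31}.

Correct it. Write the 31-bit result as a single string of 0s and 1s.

1110000101000100010010110101101

s1 (pos 1,3,5,7,9,11,13,15,17,19,21,23,25,27,29,31): 1⊕0⊕0⊕0⊕0⊕0⊕0⊕0⊕0⊕0⊕1⊕1⊕0⊕0⊕1⊕1 = 1
s2 (pos 2,3,6,7,10,11,14,15,18,19,22,23,26,27,30,31): 1⊕0⊕0⊕0⊕1⊕0⊕1⊕0⊕1⊕0⊕0⊕1⊕1⊕0⊕0⊕1 = 1
s4 (pos 4,5,6,7,12,13,14,15,20,21,22,23,28,29,30,31): 0⊕0⊕0⊕0⊕0⊕0⊕1⊕0⊕0⊕1⊕0⊕1⊕1⊕1⊕0⊕1 = 0
s8 (pos 8,9,10,11,12,13,14,15,24,25,26,27,28,29,30,31): 1⊕0⊕1⊕0⊕0⊕0⊕1⊕0⊕1⊕0⊕1⊕0⊕1⊕1⊕0⊕1 = 0
s16 (pos 16,17,18,19,20,21,22,23,24,25,26,27,28,29,30,31): 0⊕0⊕1⊕0⊕0⊕1⊕0⊕1⊕1⊕0⊕1⊕0⊕1⊕1⊕0⊕1 = 0
Syndrome s16…s1 = 00011 → error at position 3.
Flip position 3: 1100000101000100010010110101101 → 1110000101000100010010110101101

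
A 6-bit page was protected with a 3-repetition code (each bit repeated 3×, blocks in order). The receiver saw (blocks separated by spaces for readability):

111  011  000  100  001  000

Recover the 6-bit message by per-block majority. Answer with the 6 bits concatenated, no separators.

110000

Block 1 (111): 3 ones → 1
Block 2 (011): 2 ones → 1
Block 3 (000): 0 ones → 0
Block 4 (100): 1 one → 0
Block 5 (001): 1 one → 0
Block 6 (000): 0 ones → 0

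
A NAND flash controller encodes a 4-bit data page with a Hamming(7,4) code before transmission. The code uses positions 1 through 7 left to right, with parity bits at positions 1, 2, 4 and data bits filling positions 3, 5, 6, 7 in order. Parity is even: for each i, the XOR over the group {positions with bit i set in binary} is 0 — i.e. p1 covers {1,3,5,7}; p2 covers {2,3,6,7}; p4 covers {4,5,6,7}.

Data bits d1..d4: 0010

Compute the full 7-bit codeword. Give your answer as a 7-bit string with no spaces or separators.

0101010

Place data at non-parity positions: p1 p2 0 p4 0 1 0
p1 (pos 1,3,5,7): XOR of data positions = 0⊕0⊕0 = 0
p2 (pos 2,3,6,7): XOR of data positions = 0⊕1⊕0 = 1
p4 (pos 4,5,6,7): XOR of data positions = 0⊕1⊕0 = 1
Codeword: 0101010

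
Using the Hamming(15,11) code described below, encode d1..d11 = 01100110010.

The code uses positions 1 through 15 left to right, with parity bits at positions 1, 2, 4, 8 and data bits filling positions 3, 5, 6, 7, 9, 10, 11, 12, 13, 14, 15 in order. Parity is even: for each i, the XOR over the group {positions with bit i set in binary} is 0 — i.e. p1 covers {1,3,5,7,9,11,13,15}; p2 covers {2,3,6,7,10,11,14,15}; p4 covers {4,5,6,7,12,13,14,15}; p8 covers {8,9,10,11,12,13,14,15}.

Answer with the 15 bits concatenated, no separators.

Place data at non-parity positions: p1 p2 0 p4 1 1 0 p8 0 1 1 0 0 1 0
p1 (pos 1,3,5,7,9,11,13,15): XOR of data positions = 0⊕1⊕0⊕0⊕1⊕0⊕0 = 0
p2 (pos 2,3,6,7,10,11,14,15): XOR of data positions = 0⊕1⊕0⊕1⊕1⊕1⊕0 = 0
p4 (pos 4,5,6,7,12,13,14,15): XOR of data positions = 1⊕1⊕0⊕0⊕0⊕1⊕0 = 1
p8 (pos 8,9,10,11,12,13,14,15): XOR of data positions = 0⊕1⊕1⊕0⊕0⊕1⊕0 = 1
Codeword: 000111010110010

000111010110010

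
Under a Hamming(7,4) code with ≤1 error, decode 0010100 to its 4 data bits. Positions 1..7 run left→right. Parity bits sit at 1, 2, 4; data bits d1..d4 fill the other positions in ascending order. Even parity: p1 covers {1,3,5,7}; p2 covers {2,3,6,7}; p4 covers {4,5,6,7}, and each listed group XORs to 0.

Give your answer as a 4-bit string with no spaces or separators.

s1 (pos 1,3,5,7): 0⊕1⊕1⊕0 = 0
s2 (pos 2,3,6,7): 0⊕1⊕0⊕0 = 1
s4 (pos 4,5,6,7): 0⊕1⊕0⊕0 = 1
Syndrome s4…s1 = 110 → error at position 6.
Flip position 6: 0010100 → 0010110
Read data bits from positions 3,5,6,7: 1110

1110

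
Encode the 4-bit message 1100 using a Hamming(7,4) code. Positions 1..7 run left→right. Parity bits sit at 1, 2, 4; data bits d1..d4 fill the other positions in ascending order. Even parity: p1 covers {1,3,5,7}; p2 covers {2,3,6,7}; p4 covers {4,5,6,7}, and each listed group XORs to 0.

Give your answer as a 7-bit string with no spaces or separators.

0111100

Place data at non-parity positions: p1 p2 1 p4 1 0 0
p1 (pos 1,3,5,7): XOR of data positions = 1⊕1⊕0 = 0
p2 (pos 2,3,6,7): XOR of data positions = 1⊕0⊕0 = 1
p4 (pos 4,5,6,7): XOR of data positions = 1⊕0⊕0 = 1
Codeword: 0111100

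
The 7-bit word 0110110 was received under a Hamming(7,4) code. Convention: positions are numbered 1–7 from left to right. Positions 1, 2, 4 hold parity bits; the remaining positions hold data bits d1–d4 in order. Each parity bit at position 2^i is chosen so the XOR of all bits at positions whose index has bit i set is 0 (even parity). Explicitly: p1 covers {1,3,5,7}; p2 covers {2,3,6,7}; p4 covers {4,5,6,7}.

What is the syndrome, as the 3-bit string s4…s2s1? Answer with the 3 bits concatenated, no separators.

s1 (pos 1,3,5,7): 0⊕1⊕1⊕0 = 0
s2 (pos 2,3,6,7): 1⊕1⊕1⊕0 = 1
s4 (pos 4,5,6,7): 0⊕1⊕1⊕0 = 0
Syndrome s4…s1 = 010 → error at position 2.

010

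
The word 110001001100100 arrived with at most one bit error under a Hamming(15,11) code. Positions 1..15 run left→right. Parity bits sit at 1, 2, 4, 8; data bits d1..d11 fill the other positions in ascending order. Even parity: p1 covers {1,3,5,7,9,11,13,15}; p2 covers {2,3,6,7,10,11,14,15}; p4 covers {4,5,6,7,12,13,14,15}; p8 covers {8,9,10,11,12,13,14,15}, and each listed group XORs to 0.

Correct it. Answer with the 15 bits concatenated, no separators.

110001001110100

s1 (pos 1,3,5,7,9,11,13,15): 1⊕0⊕0⊕0⊕1⊕0⊕1⊕0 = 1
s2 (pos 2,3,6,7,10,11,14,15): 1⊕0⊕1⊕0⊕1⊕0⊕0⊕0 = 1
s4 (pos 4,5,6,7,12,13,14,15): 0⊕0⊕1⊕0⊕0⊕1⊕0⊕0 = 0
s8 (pos 8,9,10,11,12,13,14,15): 0⊕1⊕1⊕0⊕0⊕1⊕0⊕0 = 1
Syndrome s8…s1 = 1011 → error at position 11.
Flip position 11: 110001001100100 → 110001001110100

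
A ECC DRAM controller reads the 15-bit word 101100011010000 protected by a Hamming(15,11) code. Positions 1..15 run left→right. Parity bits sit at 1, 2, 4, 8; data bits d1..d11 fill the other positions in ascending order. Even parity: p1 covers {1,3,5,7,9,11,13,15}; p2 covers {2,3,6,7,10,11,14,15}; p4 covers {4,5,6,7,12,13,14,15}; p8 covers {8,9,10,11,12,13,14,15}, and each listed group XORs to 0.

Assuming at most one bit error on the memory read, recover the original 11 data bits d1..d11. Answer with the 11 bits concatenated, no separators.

s1 (pos 1,3,5,7,9,11,13,15): 1⊕1⊕0⊕0⊕1⊕1⊕0⊕0 = 0
s2 (pos 2,3,6,7,10,11,14,15): 0⊕1⊕0⊕0⊕0⊕1⊕0⊕0 = 0
s4 (pos 4,5,6,7,12,13,14,15): 1⊕0⊕0⊕0⊕0⊕0⊕0⊕0 = 1
s8 (pos 8,9,10,11,12,13,14,15): 1⊕1⊕0⊕1⊕0⊕0⊕0⊕0 = 1
Syndrome s8…s1 = 1100 → error at position 12.
Flip position 12: 101100011010000 → 101100011011000
Read data bits from positions 3,5,6,7,9,10,11,12,13,14,15: 10001011000

10001011000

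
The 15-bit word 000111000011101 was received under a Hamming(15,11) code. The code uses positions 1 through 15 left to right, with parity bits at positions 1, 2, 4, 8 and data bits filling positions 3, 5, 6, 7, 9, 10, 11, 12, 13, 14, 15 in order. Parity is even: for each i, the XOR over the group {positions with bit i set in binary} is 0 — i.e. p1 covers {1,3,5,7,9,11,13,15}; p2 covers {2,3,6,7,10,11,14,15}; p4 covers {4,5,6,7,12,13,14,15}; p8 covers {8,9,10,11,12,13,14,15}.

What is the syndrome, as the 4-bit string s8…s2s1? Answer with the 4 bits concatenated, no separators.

s1 (pos 1,3,5,7,9,11,13,15): 0⊕0⊕1⊕0⊕0⊕1⊕1⊕1 = 0
s2 (pos 2,3,6,7,10,11,14,15): 0⊕0⊕1⊕0⊕0⊕1⊕0⊕1 = 1
s4 (pos 4,5,6,7,12,13,14,15): 1⊕1⊕1⊕0⊕1⊕1⊕0⊕1 = 0
s8 (pos 8,9,10,11,12,13,14,15): 0⊕0⊕0⊕1⊕1⊕1⊕0⊕1 = 0
Syndrome s8…s1 = 0010 → error at position 2.

0010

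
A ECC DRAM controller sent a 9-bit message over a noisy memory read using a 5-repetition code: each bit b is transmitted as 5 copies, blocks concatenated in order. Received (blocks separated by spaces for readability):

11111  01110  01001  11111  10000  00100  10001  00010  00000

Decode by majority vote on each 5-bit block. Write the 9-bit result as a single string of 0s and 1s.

110100000

Block 1 (11111): 5 ones → 1
Block 2 (01110): 3 ones → 1
Block 3 (01001): 2 ones → 0
Block 4 (11111): 5 ones → 1
Block 5 (10000): 1 one → 0
Block 6 (00100): 1 one → 0
Block 7 (10001): 2 ones → 0
Block 8 (00010): 1 one → 0
Block 9 (00000): 0 ones → 0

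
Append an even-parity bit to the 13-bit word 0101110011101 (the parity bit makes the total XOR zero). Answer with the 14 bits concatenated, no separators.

01011100111010

XOR of the 13 data bits: 0⊕1⊕0⊕1⊕1⊕1⊕0⊕0⊕1⊕1⊕1⊕0⊕1 = 0
Parity bit = 0 (so all 14 bits XOR to 0).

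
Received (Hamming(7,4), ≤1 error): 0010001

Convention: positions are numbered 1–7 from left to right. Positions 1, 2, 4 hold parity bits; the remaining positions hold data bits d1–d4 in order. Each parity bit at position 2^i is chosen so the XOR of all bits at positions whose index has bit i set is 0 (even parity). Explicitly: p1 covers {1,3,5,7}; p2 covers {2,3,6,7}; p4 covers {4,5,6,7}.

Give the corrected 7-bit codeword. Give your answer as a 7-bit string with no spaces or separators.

0011001

s1 (pos 1,3,5,7): 0⊕1⊕0⊕1 = 0
s2 (pos 2,3,6,7): 0⊕1⊕0⊕1 = 0
s4 (pos 4,5,6,7): 0⊕0⊕0⊕1 = 1
Syndrome s4…s1 = 100 → error at position 4.
Flip position 4: 0010001 → 0011001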